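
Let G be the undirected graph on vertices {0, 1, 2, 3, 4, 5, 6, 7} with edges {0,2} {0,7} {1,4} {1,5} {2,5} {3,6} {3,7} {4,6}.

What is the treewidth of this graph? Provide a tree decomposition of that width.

Each bag holds 3 vertices, so the decomposition has width 2, which upper-bounds the treewidth. Since 2–0–7–3–6–4–1–5–2 is a cycle in G, G is not acyclic. Forests are exactly the graphs of treewidth ≤ 1, so tw(G) ≥ 2. Combining the bounds, tw(G) = 2.

Treewidth 2.
One such decomposition:
Bags: B1 = {0, 2, 7}  B2 = {2, 3, 7}  B3 = {2, 3, 6}  B4 = {2, 4, 6}  B5 = {1, 2, 4}  B6 = {1, 2, 5}
Tree: B1–B2, B2–B3, B3–B4, B4–B5, B5–B6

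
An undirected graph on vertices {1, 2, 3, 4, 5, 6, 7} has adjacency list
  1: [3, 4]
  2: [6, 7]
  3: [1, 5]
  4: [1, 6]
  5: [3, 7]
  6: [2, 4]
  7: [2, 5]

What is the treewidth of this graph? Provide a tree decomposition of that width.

Each bag holds 3 vertices, so the decomposition has width 2, which upper-bounds the treewidth. The edges 6–2–7–5–3–1–4–6 form a cycle, so G is not a tree and its treewidth is at least 2. Hence tw(G) = 2 exactly.

Treewidth 2.
Bags: B1 = {2, 6, 7}  B2 = {5, 6, 7}  B3 = {3, 5, 6}  B4 = {1, 3, 6}  B5 = {1, 4, 6}
Tree: B1–B2, B2–B3, B3–B4, B4–B5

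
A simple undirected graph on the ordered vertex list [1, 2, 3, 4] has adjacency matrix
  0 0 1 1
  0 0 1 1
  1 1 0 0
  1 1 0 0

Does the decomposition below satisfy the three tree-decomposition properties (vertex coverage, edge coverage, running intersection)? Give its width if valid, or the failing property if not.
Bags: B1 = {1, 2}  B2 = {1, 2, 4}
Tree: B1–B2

A tree decomposition must satisfy three properties: every vertex lies in some bag; for every edge, both endpoints lie together in some bag; and for every vertex, the bags containing it form a connected subtree. Here vertex 3 appears in no bag, so the decomposition is invalid.

No — vertex 3 appears in no bag.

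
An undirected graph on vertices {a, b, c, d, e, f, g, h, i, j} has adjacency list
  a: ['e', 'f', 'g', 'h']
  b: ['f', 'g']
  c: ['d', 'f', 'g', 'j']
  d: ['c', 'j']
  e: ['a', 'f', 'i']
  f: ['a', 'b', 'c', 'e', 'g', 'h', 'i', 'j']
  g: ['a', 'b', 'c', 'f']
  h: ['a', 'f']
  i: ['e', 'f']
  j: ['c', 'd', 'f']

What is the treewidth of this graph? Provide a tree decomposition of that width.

Each bag holds 3 vertices, so the decomposition has width 2, which upper-bounds the treewidth. For the lower bound, the 3 vertices {c, d, j} are pairwise adjacent, and any tree decomposition puts a clique entirely inside one bag — forcing width ≥ 2. The upper and lower bounds meet at 2, so that is the treewidth.

Treewidth 2.
One such decomposition:
Bags: B1 = {c, f, g}  B2 = {b, f, g}  B3 = {a, f, g}  B4 = {a, f, h}  B5 = {a, e, f}  B6 = {c, f, j}  B7 = {c, d, j}  B8 = {e, f, i}
Tree: B1–B2, B2–B3, B3–B4, B3–B5, B1–B6, B6–B7, B5–B8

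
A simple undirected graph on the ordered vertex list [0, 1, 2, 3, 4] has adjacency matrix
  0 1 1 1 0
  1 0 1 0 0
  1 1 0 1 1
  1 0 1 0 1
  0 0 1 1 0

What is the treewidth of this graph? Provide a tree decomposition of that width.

Every bag has size at most 3, so the width is 3 − 1 = 2 and tw(G) ≤ 2. Conversely, {0, 1, 2} is a clique of size 3, and the vertices of any clique must share a bag in every tree decomposition; so some bag has ≥ 3 vertices and tw(G) ≥ 2. Therefore the treewidth is 2.

Treewidth 2.
Bags: B1 = {0, 2, 3}  B2 = {2, 3, 4}  B3 = {0, 1, 2}
Tree: B1–B2, B1–B3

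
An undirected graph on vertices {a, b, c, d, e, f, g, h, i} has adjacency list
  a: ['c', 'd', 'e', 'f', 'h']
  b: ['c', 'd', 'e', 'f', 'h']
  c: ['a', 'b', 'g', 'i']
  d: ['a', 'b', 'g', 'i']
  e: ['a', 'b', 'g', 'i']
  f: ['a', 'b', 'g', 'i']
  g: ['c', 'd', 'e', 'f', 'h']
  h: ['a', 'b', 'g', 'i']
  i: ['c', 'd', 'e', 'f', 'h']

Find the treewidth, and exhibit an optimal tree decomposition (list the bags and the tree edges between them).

Treewidth 4.
One such decomposition:
Bags: B1 = {a, b, c, g, i}  B2 = {a, b, e, g, i}  B3 = {a, b, f, g, i}  B4 = {a, b, g, h, i}  B5 = {a, b, d, g, i}
Tree: B1–B2, B2–B3, B3–B4, B4–B5

Each bag holds 5 vertices, so the decomposition has width 4, which upper-bounds the treewidth. For the lower bound: the 5 vertex sets {b,c}, {e,g}, {f,i}, {a}, {h} are disjoint, each induces a connected subgraph, and every pair is joined by at least one edge of G. Contracting each set to a single vertex therefore yields K_{5} as a minor, and since treewidth is minor-monotone, tw(G) ≥ tw(K_{5}) = 4. The upper and lower bounds meet at 4, so that is the treewidth.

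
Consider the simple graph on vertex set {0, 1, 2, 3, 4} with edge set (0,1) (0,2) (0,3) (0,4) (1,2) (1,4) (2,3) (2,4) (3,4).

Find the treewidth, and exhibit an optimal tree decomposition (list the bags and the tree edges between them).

Treewidth 3.
Bags: B1 = {0, 2, 3, 4}  B2 = {0, 1, 2, 4}
Tree: B1–B2

Each bag holds 4 vertices, so the decomposition has width 3, which upper-bounds the treewidth. For the lower bound, the 4 vertices {0, 1, 2, 4} are pairwise adjacent, and any tree decomposition puts a clique entirely inside one bag — forcing width ≥ 3. Therefore the treewidth is 3.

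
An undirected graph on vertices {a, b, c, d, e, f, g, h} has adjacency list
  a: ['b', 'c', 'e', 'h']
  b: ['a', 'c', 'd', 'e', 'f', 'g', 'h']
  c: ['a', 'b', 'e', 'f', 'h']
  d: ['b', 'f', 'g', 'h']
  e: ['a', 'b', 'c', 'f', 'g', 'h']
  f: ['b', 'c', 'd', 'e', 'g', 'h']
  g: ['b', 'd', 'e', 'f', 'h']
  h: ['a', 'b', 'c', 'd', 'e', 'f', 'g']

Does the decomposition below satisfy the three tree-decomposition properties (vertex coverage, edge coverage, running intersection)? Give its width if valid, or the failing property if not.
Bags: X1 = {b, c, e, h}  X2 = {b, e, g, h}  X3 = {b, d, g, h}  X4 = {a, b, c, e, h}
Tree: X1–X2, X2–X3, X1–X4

No — vertex f appears in no bag.

A tree decomposition must satisfy three properties: every vertex lies in some bag; for every edge, both endpoints lie together in some bag; and for every vertex, the bags containing it form a connected subtree. Here vertex f appears in no bag, so the decomposition is invalid.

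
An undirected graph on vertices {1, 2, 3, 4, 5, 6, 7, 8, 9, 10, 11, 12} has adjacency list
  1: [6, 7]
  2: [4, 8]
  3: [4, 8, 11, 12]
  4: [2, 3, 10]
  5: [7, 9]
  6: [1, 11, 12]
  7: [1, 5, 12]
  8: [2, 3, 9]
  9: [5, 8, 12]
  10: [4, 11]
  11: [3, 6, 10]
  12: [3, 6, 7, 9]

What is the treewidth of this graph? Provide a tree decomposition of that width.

The largest bag has 4 vertices, giving width 3; this decomposition certifies tw(G) ≤ 3. For the lower bound: the 4 vertex sets {2,4,10}, {8}, {3}, {6,9,11,12} are disjoint, each induces a connected subgraph, and every pair is joined by at least one edge of G. Contracting each set to a single vertex therefore yields K_{4} as a minor, and since treewidth is minor-monotone, tw(G) ≥ tw(K_{4}) = 3. Hence tw(G) = 3 exactly.

Treewidth 3.
One optimal decomposition is:
Bags: B1 = {2, 4, 8, 10}  B2 = {3, 4, 8, 10}  B3 = {3, 8, 10, 11}  B4 = {3, 8, 9, 11}  B5 = {3, 9, 11, 12}  B6 = {6, 9, 11, 12}  B7 = {5, 6, 9, 12}  B8 = {5, 6, 7, 12}  B9 = {1, 5, 6, 7}
Tree: B1–B2, B2–B3, B3–B4, B4–B5, B5–B6, B6–B7, B7–B8, B8–B9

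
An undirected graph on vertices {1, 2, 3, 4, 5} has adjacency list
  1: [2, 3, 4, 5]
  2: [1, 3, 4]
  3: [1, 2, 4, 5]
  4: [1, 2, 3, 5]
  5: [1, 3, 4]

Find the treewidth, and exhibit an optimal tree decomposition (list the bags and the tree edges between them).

The largest bag has 4 vertices, giving width 3; this decomposition certifies tw(G) ≤ 3. On the other hand G contains the 4-clique {1, 2, 3, 4}. A clique must lie in a single bag of any decomposition, so no decomposition can have width below 3. Therefore the treewidth is 3.

Treewidth 3.
One optimal decomposition is:
Bags: B1 = {1, 2, 3, 4}  B2 = {1, 3, 4, 5}
Tree: B1–B2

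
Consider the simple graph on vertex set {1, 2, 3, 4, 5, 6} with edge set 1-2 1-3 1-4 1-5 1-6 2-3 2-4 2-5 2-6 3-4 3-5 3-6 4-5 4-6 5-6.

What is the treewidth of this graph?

5

A width-5 tree decomposition is:
Bags: B1 = {1, 2, 3, 4, 5, 6}
Tree: (single bag)
A single bag containing all 6 vertices is trivially a valid decomposition of width 5. On the other hand G contains the 6-clique {1, 2, 3, 4, 5, 6}. A clique must lie in a single bag of any decomposition, so no decomposition can have width below 5. Combining the bounds, tw(G) = 5.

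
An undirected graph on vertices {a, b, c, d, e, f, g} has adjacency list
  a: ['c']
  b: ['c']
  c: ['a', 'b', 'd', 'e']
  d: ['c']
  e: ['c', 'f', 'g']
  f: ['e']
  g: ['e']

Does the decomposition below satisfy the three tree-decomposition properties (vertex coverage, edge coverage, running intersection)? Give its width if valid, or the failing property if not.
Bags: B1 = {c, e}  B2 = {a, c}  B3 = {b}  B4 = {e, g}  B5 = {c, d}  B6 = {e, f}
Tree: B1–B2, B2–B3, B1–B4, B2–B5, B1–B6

A tree decomposition must satisfy three properties: every vertex lies in some bag; for every edge, both endpoints lie together in some bag; and for every vertex, the bags containing it form a connected subtree. Here edge (c,b) lies in no bag, so the decomposition is invalid.

No — edge (c,b) lies in no bag.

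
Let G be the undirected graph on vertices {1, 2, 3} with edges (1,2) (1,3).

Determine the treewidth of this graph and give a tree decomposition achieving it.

The largest bag has 2 vertices, giving width 1; this decomposition certifies tw(G) ≤ 1. Since G has at least one edge (e.g. 3–1), it is not an edgeless graph, so tw(G) ≥ 1. Hence tw(G) = 1 exactly.

Treewidth 1.
One optimal decomposition is:
Bags: B1 = {1, 3}  B2 = {1, 2}
Tree: B1–B2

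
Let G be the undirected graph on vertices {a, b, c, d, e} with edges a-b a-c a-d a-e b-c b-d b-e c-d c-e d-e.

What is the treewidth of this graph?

A width-4 tree decomposition is:
Bags: B1 = {a, b, c, d, e}
Tree: (single bag)
A single bag containing all 5 vertices is trivially a valid decomposition of width 4. On the other hand G contains the 5-clique {a, b, c, d, e}. A clique must lie in a single bag of any decomposition, so no decomposition can have width below 4. Hence tw(G) = 4 exactly.

4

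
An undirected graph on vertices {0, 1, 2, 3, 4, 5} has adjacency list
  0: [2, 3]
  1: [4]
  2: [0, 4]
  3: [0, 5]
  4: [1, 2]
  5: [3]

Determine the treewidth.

A width-1 tree decomposition is:
Bags: B1 = {1, 4}  B2 = {2, 4}  B3 = {0, 2}  B4 = {0, 3}  B5 = {3, 5}
Tree: B1–B2, B2–B3, B3–B4, B4–B5
Every bag has size at most 2, so the width is 2 − 1 = 1 and tw(G) ≤ 1. G has an edge, so its treewidth is at least 1. The upper and lower bounds meet at 1, so that is the treewidth.

1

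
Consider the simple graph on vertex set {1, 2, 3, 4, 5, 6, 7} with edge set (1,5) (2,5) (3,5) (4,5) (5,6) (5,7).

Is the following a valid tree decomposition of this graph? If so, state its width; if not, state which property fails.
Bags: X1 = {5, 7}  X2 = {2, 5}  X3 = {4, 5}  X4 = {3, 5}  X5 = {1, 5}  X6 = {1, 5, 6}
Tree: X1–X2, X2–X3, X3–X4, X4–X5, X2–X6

No — bags containing vertex 1 are not connected in the tree.

A tree decomposition must satisfy three properties: every vertex lies in some bag; for every edge, both endpoints lie together in some bag; and for every vertex, the bags containing it form a connected subtree. Here bags containing vertex 1 are not connected in the tree, so the decomposition is invalid.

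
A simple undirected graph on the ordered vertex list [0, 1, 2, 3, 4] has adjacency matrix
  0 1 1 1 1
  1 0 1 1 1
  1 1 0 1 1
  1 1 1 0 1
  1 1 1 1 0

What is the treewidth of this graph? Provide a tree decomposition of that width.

With just one bag of size 5, the width is 5 − 1 = 4, so tw(G) ≤ 4. On the other hand G contains the 5-clique {0, 1, 2, 3, 4}. A clique must lie in a single bag of any decomposition, so no decomposition can have width below 4. Hence tw(G) = 4 exactly.

Treewidth 4.
Bags: B1 = {0, 1, 2, 3, 4}
Tree: (single bag)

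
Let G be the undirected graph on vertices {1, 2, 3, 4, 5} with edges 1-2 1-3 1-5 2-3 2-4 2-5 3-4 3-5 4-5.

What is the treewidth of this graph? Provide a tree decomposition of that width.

The largest bag has 4 vertices, giving width 3; this decomposition certifies tw(G) ≤ 3. For the lower bound, the 4 vertices {1, 2, 3, 5} are pairwise adjacent, and any tree decomposition puts a clique entirely inside one bag — forcing width ≥ 3. Combining the bounds, tw(G) = 3.

Treewidth 3.
Bags: B1 = {1, 2, 3, 5}  B2 = {2, 3, 4, 5}
Tree: B1–B2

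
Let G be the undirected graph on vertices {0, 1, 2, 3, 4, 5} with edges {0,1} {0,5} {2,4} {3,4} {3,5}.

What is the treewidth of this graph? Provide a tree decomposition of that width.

Treewidth 1.
One such decomposition:
Bags: B1 = {2, 4}  B2 = {3, 4}  B3 = {3, 5}  B4 = {0, 5}  B5 = {0, 1}
Tree: B1–B2, B2–B3, B3–B4, B4–B5

The largest bag has 2 vertices, giving width 1; this decomposition certifies tw(G) ≤ 1. Any graph with an edge has treewidth ≥ 1, and G has the edge 2–4. Therefore the treewidth is 1.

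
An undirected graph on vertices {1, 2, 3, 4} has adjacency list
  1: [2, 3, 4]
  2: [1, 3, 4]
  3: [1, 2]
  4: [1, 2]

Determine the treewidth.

2

A width-2 tree decomposition is:
Bags: B1 = {1, 2, 3}  B2 = {1, 2, 4}
Tree: B1–B2
The largest bag has 3 vertices, giving width 2; this decomposition certifies tw(G) ≤ 2. Conversely, {1, 2, 3} is a clique of size 3, and the vertices of any clique must share a bag in every tree decomposition; so some bag has ≥ 3 vertices and tw(G) ≥ 2. The upper and lower bounds meet at 2, so that is the treewidth.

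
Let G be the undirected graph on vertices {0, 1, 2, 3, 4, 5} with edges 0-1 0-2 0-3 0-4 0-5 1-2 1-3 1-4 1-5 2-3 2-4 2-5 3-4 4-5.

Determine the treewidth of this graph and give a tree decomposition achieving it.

Treewidth 4.
One optimal decomposition is:
Bags: B1 = {0, 1, 2, 3, 4}  B2 = {0, 1, 2, 4, 5}
Tree: B1–B2

Each bag holds 5 vertices, so the decomposition has width 4, which upper-bounds the treewidth. Conversely, {0, 1, 2, 3, 4} is a clique of size 5, and the vertices of any clique must share a bag in every tree decomposition; so some bag has ≥ 5 vertices and tw(G) ≥ 4. Combining the bounds, tw(G) = 4.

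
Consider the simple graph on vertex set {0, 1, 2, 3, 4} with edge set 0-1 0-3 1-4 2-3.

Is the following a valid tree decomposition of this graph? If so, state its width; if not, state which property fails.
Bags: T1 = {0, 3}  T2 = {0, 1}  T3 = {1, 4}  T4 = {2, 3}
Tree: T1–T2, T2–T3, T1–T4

Checking the three conditions: (i) the bags cover all of {0, 1, 2, 3, 4}; (ii) for each edge, some bag contains both endpoints; (iii) the bags containing any fixed vertex form a subtree. All hold, so the decomposition is valid with width 2 − 1 = 1.

Yes; width 1.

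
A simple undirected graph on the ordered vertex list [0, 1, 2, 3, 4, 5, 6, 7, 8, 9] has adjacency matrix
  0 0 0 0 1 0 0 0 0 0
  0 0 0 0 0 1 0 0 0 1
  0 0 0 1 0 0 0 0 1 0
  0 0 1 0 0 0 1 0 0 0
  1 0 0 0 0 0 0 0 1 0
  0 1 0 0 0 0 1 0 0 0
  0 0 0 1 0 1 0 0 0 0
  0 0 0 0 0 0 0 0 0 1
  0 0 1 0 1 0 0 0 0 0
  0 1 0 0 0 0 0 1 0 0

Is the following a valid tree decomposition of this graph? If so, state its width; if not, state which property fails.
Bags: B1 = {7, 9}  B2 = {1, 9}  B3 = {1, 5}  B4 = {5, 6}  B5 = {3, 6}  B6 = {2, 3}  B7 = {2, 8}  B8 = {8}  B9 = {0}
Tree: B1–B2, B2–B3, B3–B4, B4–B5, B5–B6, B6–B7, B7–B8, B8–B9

A tree decomposition must satisfy three properties: every vertex lies in some bag; for every edge, both endpoints lie together in some bag; and for every vertex, the bags containing it form a connected subtree. Here vertex 4 appears in no bag, so the decomposition is invalid.

No — vertex 4 appears in no bag.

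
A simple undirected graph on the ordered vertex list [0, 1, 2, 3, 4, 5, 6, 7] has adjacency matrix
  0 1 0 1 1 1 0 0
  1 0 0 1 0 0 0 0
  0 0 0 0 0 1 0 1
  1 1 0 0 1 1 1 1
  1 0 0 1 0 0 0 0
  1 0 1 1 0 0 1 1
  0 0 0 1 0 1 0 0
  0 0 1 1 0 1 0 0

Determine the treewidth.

2

A width-2 tree decomposition is:
Bags: B1 = {3, 5, 6}  B2 = {0, 3, 5}  B3 = {0, 3, 4}  B4 = {3, 5, 7}  B5 = {0, 1, 3}  B6 = {2, 5, 7}
Tree: B1–B2, B2–B3, B1–B4, B3–B5, B4–B6
The largest bag has 3 vertices, giving width 2; this decomposition certifies tw(G) ≤ 2. Conversely, {2, 5, 7} is a clique of size 3, and the vertices of any clique must share a bag in every tree decomposition; so some bag has ≥ 3 vertices and tw(G) ≥ 2. Hence tw(G) = 2 exactly.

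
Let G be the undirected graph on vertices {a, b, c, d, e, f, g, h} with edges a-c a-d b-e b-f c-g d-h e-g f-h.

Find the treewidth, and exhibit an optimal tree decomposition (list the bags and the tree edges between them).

Treewidth 2.
Bags: B1 = {b, f, h}  B2 = {b, e, h}  B3 = {e, g, h}  B4 = {c, g, h}  B5 = {a, c, h}  B6 = {a, d, h}
Tree: B1–B2, B2–B3, B3–B4, B4–B5, B5–B6

Each bag holds 3 vertices, so the decomposition has width 2, which upper-bounds the treewidth. Since h–f–b–e–g–c–a–d–h is a cycle in G, G is not acyclic. Forests are exactly the graphs of treewidth ≤ 1, so tw(G) ≥ 2. Therefore the treewidth is 2.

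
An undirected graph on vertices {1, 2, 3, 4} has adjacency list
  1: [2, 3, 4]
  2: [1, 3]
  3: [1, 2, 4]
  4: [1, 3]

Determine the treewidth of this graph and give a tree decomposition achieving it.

Each bag holds 3 vertices, so the decomposition has width 2, which upper-bounds the treewidth. Conversely, {1, 2, 3} is a clique of size 3, and the vertices of any clique must share a bag in every tree decomposition; so some bag has ≥ 3 vertices and tw(G) ≥ 2. Hence tw(G) = 2 exactly.

Treewidth 2.
One such decomposition:
Bags: B1 = {1, 3, 4}  B2 = {1, 2, 3}
Tree: B1–B2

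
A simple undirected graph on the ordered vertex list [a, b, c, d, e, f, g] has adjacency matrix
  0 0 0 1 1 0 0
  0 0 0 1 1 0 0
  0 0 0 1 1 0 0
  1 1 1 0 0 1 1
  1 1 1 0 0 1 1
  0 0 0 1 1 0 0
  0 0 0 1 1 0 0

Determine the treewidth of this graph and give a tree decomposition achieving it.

Treewidth 2.
One optimal decomposition is:
Bags: B1 = {a, d, e}  B2 = {c, d, e}  B3 = {d, e, f}  B4 = {d, e, g}  B5 = {b, d, e}
Tree: B1–B2, B2–B3, B3–B4, B4–B5

Each bag holds 3 vertices, so the decomposition has width 2, which upper-bounds the treewidth. For the lower bound, G contains the cycle e–a–d–c–e, so G is not a forest; only forests have treewidth ≤ 1, hence tw(G) ≥ 2. The upper and lower bounds meet at 2, so that is the treewidth.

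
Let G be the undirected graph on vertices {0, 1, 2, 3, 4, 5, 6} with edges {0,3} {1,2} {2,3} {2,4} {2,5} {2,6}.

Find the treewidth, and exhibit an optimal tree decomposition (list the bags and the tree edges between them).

Treewidth 1.
One such decomposition:
Bags: B1 = {1, 2}  B2 = {2, 3}  B3 = {2, 6}  B4 = {2, 4}  B5 = {2, 5}  B6 = {0, 3}
Tree: B1–B2, B1–B3, B2–B4, B1–B5, B2–B6

The largest bag has 2 vertices, giving width 1; this decomposition certifies tw(G) ≤ 1. Any graph with an edge has treewidth ≥ 1, and G has the edge 1–2. Hence tw(G) = 1 exactly.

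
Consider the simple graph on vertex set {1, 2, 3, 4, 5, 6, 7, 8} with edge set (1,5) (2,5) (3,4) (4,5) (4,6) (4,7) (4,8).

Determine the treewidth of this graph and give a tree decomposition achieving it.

The largest bag has 2 vertices, giving width 1; this decomposition certifies tw(G) ≤ 1. Since G has at least one edge (e.g. 4–5), it is not an edgeless graph, so tw(G) ≥ 1. The upper and lower bounds meet at 1, so that is the treewidth.

Treewidth 1.
One such decomposition:
Bags: B1 = {4, 5}  B2 = {3, 4}  B3 = {4, 8}  B4 = {1, 5}  B5 = {4, 6}  B6 = {2, 5}  B7 = {4, 7}
Tree: B1–B2, B2–B3, B1–B4, B2–B5, B1–B6, B1–B7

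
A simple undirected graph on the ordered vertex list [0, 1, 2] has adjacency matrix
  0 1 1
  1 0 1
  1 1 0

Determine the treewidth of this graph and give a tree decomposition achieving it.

With just one bag of size 3, the width is 3 − 1 = 2, so tw(G) ≤ 2. On the other hand G contains the 3-clique {0, 1, 2}. A clique must lie in a single bag of any decomposition, so no decomposition can have width below 2. Therefore the treewidth is 2.

Treewidth 2.
One such decomposition:
Bags: B1 = {0, 1, 2}
Tree: (single bag)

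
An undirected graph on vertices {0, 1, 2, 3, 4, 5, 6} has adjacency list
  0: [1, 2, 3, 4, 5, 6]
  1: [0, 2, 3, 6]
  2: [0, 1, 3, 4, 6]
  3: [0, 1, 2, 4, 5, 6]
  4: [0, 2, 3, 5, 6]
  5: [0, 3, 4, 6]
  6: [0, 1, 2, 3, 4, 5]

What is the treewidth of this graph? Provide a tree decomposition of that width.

Treewidth 4.
Bags: B1 = {0, 1, 2, 3, 6}  B2 = {0, 2, 3, 4, 6}  B3 = {0, 3, 4, 5, 6}
Tree: B1–B2, B2–B3

The largest bag has 5 vertices, giving width 4; this decomposition certifies tw(G) ≤ 4. On the other hand G contains the 5-clique {0, 1, 2, 3, 6}. A clique must lie in a single bag of any decomposition, so no decomposition can have width below 4. The upper and lower bounds meet at 4, so that is the treewidth.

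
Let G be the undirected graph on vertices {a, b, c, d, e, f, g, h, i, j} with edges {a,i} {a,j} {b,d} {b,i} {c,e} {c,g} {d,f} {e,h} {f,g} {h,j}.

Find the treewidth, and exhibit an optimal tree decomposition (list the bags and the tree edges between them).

Treewidth 2.
One optimal decomposition is:
Bags: B1 = {a, b, i}  B2 = {a, b, j}  B3 = {b, h, j}  B4 = {b, e, h}  B5 = {b, c, e}  B6 = {b, c, g}  B7 = {b, f, g}  B8 = {b, d, f}
Tree: B1–B2, B2–B3, B3–B4, B4–B5, B5–B6, B6–B7, B7–B8

Each bag holds 3 vertices, so the decomposition has width 2, which upper-bounds the treewidth. Since b–i–a–j–h–e–c–g–f–d–b is a cycle in G, G is not acyclic. Forests are exactly the graphs of treewidth ≤ 1, so tw(G) ≥ 2. The upper and lower bounds meet at 2, so that is the treewidth.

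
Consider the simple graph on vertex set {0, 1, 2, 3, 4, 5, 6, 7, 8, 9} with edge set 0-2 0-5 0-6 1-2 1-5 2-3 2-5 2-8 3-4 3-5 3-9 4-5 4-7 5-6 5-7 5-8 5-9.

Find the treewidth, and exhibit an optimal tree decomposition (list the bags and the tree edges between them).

Treewidth 2.
Bags: B1 = {2, 3, 5}  B2 = {1, 2, 5}  B3 = {2, 5, 8}  B4 = {3, 4, 5}  B5 = {4, 5, 7}  B6 = {0, 2, 5}  B7 = {0, 5, 6}  B8 = {3, 5, 9}
Tree: B1–B2, B1–B3, B1–B4, B4–B5, B2–B6, B6–B7, B4–B8

Each bag holds 3 vertices, so the decomposition has width 2, which upper-bounds the treewidth. Conversely, {0, 2, 5} is a clique of size 3, and the vertices of any clique must share a bag in every tree decomposition; so some bag has ≥ 3 vertices and tw(G) ≥ 2. Combining the bounds, tw(G) = 2.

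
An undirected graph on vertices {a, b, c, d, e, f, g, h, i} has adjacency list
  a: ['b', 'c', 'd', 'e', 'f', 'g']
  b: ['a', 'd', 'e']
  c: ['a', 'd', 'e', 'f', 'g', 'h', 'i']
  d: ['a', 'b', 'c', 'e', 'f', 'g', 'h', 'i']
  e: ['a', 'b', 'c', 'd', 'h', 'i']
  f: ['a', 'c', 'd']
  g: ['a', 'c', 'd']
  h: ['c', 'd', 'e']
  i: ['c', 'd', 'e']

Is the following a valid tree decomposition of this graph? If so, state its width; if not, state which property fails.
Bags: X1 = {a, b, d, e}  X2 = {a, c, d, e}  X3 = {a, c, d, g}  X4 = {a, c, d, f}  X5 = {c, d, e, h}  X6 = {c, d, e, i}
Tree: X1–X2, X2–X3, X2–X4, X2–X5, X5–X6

Vertex coverage: the bags together contain {a, b, c, d, e, f, g, h, i}, the full vertex set. Edge coverage: each edge of G has both endpoints in at least one bag. Running intersection: for every vertex, the bags containing it form a connected subtree. All three properties hold, so this is a valid tree decomposition of width max|bag| − 1 = 3, and hence tw(G) ≤ 3.

Yes; width 3.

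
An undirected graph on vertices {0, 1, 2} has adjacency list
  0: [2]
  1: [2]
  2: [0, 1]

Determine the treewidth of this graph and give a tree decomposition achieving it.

Treewidth 1.
Bags: B1 = {0, 2}  B2 = {1, 2}
Tree: B1–B2

Each bag holds 2 vertices, so the decomposition has width 1, which upper-bounds the treewidth. G has an edge, so its treewidth is at least 1. Therefore the treewidth is 1.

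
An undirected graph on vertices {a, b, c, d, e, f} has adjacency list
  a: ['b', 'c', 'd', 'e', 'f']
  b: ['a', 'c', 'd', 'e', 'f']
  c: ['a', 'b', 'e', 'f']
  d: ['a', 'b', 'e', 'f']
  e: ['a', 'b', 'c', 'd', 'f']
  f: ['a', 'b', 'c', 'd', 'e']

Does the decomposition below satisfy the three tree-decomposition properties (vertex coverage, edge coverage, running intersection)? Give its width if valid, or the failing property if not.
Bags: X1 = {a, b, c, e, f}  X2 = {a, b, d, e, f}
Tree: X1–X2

Checking the three conditions: (i) the bags cover all of {a, b, c, d, e, f}; (ii) for each edge, some bag contains both endpoints; (iii) the bags containing any fixed vertex form a subtree. All hold, so the decomposition is valid with width 5 − 1 = 4.

Yes; width 4.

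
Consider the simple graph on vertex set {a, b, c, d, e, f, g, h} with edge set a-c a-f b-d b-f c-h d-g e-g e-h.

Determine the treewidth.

2

A width-2 tree decomposition is:
Bags: B1 = {e, g, h}  B2 = {d, g, h}  B3 = {b, d, h}  B4 = {b, f, h}  B5 = {a, f, h}  B6 = {a, c, h}
Tree: B1–B2, B2–B3, B3–B4, B4–B5, B5–B6
The largest bag has 3 vertices, giving width 2; this decomposition certifies tw(G) ≤ 2. For the lower bound, G contains the cycle h–e–g–d–b–f–a–c–h, so G is not a forest; only forests have treewidth ≤ 1, hence tw(G) ≥ 2. Combining the bounds, tw(G) = 2.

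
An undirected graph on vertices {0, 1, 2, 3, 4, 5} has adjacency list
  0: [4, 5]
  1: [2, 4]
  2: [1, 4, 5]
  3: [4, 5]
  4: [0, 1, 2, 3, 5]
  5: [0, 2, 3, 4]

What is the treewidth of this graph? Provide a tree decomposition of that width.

Every bag has size at most 3, so the width is 3 − 1 = 2 and tw(G) ≤ 2. On the other hand G contains the 3-clique {1, 2, 4}. A clique must lie in a single bag of any decomposition, so no decomposition can have width below 2. Combining the bounds, tw(G) = 2.

Treewidth 2.
One such decomposition:
Bags: B1 = {0, 4, 5}  B2 = {2, 4, 5}  B3 = {3, 4, 5}  B4 = {1, 2, 4}
Tree: B1–B2, B1–B3, B2–B4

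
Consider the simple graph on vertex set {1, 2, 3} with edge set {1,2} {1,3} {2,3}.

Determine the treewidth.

A width-2 tree decomposition is:
Bags: B1 = {1, 2, 3}
Tree: (single bag)
With just one bag of size 3, the width is 3 − 1 = 2, so tw(G) ≤ 2. Conversely, {1, 2, 3} is a clique of size 3, and the vertices of any clique must share a bag in every tree decomposition; so some bag has ≥ 3 vertices and tw(G) ≥ 2. Combining the bounds, tw(G) = 2.

2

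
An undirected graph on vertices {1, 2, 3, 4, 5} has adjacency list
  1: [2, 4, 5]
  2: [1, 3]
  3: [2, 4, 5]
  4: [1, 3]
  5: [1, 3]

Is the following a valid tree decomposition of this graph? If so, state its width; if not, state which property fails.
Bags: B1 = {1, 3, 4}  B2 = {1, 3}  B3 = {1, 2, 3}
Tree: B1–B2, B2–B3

A tree decomposition must satisfy three properties: every vertex lies in some bag; for every edge, both endpoints lie together in some bag; and for every vertex, the bags containing it form a connected subtree. Here vertex 5 appears in no bag, so the decomposition is invalid.

No — vertex 5 appears in no bag.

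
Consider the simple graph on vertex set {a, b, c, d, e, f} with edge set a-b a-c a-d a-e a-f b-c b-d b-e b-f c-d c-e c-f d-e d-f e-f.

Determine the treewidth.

5

A width-5 tree decomposition is:
Bags: B1 = {a, b, c, d, e, f}
Tree: (single bag)
A single bag containing all 6 vertices is trivially a valid decomposition of width 5. On the other hand G contains the 6-clique {a, b, c, d, e, f}. A clique must lie in a single bag of any decomposition, so no decomposition can have width below 5. Hence tw(G) = 5 exactly.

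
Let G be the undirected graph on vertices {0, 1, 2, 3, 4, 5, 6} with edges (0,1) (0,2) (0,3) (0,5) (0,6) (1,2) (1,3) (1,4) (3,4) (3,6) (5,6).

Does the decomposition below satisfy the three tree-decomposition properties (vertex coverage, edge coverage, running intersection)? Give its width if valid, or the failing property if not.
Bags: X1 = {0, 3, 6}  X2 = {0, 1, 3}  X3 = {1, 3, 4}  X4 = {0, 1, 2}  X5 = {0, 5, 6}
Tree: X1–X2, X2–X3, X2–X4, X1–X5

Yes; width 2.

Checking the three conditions: (i) the bags cover all of {0, 1, 2, 3, 4, 5, 6}; (ii) for each edge, some bag contains both endpoints; (iii) the bags containing any fixed vertex form a subtree. All hold, so the decomposition is valid with width 3 − 1 = 2.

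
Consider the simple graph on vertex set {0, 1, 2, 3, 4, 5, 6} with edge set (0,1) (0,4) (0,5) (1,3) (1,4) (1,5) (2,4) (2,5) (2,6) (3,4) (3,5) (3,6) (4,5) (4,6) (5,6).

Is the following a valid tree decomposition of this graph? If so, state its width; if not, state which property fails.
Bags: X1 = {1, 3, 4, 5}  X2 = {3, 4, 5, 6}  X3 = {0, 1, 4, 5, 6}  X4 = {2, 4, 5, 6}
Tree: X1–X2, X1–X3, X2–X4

No — bags containing vertex 6 are not connected in the tree.

A tree decomposition must satisfy three properties: every vertex lies in some bag; for every edge, both endpoints lie together in some bag; and for every vertex, the bags containing it form a connected subtree. Here bags containing vertex 6 are not connected in the tree, so the decomposition is invalid.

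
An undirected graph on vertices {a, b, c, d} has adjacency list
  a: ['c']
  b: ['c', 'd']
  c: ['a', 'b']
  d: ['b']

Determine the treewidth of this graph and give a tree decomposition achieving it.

Each bag holds 2 vertices, so the decomposition has width 1, which upper-bounds the treewidth. Any graph with an edge has treewidth ≥ 1, and G has the edge a–c. Hence tw(G) = 1 exactly.

Treewidth 1.
One such decomposition:
Bags: B1 = {a, c}  B2 = {b, c}  B3 = {b, d}
Tree: B1–B2, B2–B3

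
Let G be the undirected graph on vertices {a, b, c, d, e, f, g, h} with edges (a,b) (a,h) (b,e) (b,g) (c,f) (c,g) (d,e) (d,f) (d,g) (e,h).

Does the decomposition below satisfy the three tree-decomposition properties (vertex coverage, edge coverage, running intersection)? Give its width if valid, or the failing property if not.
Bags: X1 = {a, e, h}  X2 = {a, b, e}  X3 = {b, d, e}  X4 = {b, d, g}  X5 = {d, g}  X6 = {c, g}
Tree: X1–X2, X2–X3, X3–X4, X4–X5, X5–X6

A tree decomposition must satisfy three properties: every vertex lies in some bag; for every edge, both endpoints lie together in some bag; and for every vertex, the bags containing it form a connected subtree. Here vertex f appears in no bag, so the decomposition is invalid.

No — vertex f appears in no bag.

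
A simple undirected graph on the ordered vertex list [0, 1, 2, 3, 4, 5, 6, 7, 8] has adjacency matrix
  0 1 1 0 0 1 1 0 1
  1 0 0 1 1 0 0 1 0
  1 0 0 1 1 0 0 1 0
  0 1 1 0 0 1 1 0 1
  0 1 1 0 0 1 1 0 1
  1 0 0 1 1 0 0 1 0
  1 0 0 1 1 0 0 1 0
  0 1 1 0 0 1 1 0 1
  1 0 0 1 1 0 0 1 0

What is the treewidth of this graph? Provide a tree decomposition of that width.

Every bag has size at most 5, so the width is 5 − 1 = 4 and tw(G) ≤ 4. For the lower bound: the 5 vertex sets {3,5}, {0,6}, {2,7}, {4}, {1} are disjoint, each induces a connected subgraph, and every pair is joined by at least one edge of G. Contracting each set to a single vertex therefore yields K_{5} as a minor, and since treewidth is minor-monotone, tw(G) ≥ tw(K_{5}) = 4. Hence tw(G) = 4 exactly.

Treewidth 4.
One optimal decomposition is:
Bags: B1 = {0, 3, 4, 5, 7}  B2 = {0, 3, 4, 6, 7}  B3 = {0, 2, 3, 4, 7}  B4 = {0, 1, 3, 4, 7}  B5 = {0, 3, 4, 7, 8}
Tree: B1–B2, B2–B3, B3–B4, B4–B5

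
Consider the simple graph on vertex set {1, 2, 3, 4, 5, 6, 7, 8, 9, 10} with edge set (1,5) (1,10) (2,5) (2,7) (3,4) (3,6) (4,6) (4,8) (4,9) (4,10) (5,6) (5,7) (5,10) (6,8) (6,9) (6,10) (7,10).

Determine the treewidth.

2

A width-2 tree decomposition is:
Bags: B1 = {4, 6, 8}  B2 = {4, 6, 10}  B3 = {3, 4, 6}  B4 = {4, 6, 9}  B5 = {5, 6, 10}  B6 = {5, 7, 10}  B7 = {1, 5, 10}  B8 = {2, 5, 7}
Tree: B1–B2, B1–B3, B1–B4, B2–B5, B5–B6, B5–B7, B6–B8
The largest bag has 3 vertices, giving width 2; this decomposition certifies tw(G) ≤ 2. Conversely, {1, 5, 10} is a clique of size 3, and the vertices of any clique must share a bag in every tree decomposition; so some bag has ≥ 3 vertices and tw(G) ≥ 2. The upper and lower bounds meet at 2, so that is the treewidth.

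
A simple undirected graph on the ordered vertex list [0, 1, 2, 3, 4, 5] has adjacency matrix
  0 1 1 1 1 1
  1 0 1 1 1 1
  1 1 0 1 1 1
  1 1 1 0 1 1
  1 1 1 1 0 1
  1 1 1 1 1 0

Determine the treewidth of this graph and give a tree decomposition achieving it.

Treewidth 5.
One such decomposition:
Bags: B1 = {0, 1, 2, 3, 4, 5}
Tree: (single bag)

With just one bag of size 6, the width is 6 − 1 = 5, so tw(G) ≤ 5. On the other hand G contains the 6-clique {0, 1, 2, 3, 4, 5}. A clique must lie in a single bag of any decomposition, so no decomposition can have width below 5. The upper and lower bounds meet at 5, so that is the treewidth.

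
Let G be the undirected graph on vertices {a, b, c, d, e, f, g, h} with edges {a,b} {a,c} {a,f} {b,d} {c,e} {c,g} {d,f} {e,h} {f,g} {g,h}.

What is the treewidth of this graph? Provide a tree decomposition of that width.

Treewidth 2.
Bags: B1 = {a, b, d}  B2 = {a, d, f}  B3 = {a, c, f}  B4 = {c, f, g}  B5 = {c, e, g}  B6 = {e, g, h}
Tree: B1–B2, B2–B3, B3–B4, B4–B5, B5–B6

The largest bag has 3 vertices, giving width 2; this decomposition certifies tw(G) ≤ 2. The edges b–d–f–a–b form a cycle, so G is not a tree and its treewidth is at least 2. Hence tw(G) = 2 exactly.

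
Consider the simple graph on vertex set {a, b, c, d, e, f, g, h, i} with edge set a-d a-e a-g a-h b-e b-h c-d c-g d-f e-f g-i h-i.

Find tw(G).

A width-3 tree decomposition is:
Bags: B1 = {c, d, e, f}  B2 = {a, c, d, e}  B3 = {a, c, e, g}  B4 = {a, b, e, g}  B5 = {a, b, g, h}  B6 = {b, g, h, i}
Tree: B1–B2, B2–B3, B3–B4, B4–B5, B5–B6
The largest bag has 4 vertices, giving width 3; this decomposition certifies tw(G) ≤ 3. For the lower bound: the 4 vertex sets {c,d,f}, {e}, {a}, {b,g,h,i} are disjoint, each induces a connected subgraph, and every pair is joined by at least one edge of G. Contracting each set to a single vertex therefore yields K_{4} as a minor, and since treewidth is minor-monotone, tw(G) ≥ tw(K_{4}) = 3. Combining the bounds, tw(G) = 3.

3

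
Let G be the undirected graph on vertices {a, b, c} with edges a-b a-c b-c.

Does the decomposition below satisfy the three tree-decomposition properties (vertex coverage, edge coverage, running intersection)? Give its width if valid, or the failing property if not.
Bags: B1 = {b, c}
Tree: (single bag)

No — vertex a appears in no bag.

A tree decomposition must satisfy three properties: every vertex lies in some bag; for every edge, both endpoints lie together in some bag; and for every vertex, the bags containing it form a connected subtree. Here vertex a appears in no bag, so the decomposition is invalid.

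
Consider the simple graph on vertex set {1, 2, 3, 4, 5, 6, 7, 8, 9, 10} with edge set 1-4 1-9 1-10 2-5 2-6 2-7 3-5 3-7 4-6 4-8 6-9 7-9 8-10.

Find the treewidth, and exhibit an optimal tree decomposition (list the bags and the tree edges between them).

Treewidth 2.
One optimal decomposition is:
Bags: B1 = {4, 8, 10}  B2 = {1, 4, 10}  B3 = {1, 4, 6}  B4 = {1, 6, 9}  B5 = {2, 6, 9}  B6 = {2, 7, 9}  B7 = {2, 5, 7}  B8 = {3, 5, 7}
Tree: B1–B2, B2–B3, B3–B4, B4–B5, B5–B6, B6–B7, B7–B8

Each bag holds 3 vertices, so the decomposition has width 2, which upper-bounds the treewidth. The edges 8–10–1–4–8 form a cycle, so G is not a tree and its treewidth is at least 2. Combining the bounds, tw(G) = 2.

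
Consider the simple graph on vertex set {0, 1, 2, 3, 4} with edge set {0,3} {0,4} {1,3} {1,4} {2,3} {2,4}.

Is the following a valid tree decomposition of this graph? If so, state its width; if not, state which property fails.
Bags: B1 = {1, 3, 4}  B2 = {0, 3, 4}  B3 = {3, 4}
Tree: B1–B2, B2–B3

A tree decomposition must satisfy three properties: every vertex lies in some bag; for every edge, both endpoints lie together in some bag; and for every vertex, the bags containing it form a connected subtree. Here vertex 2 appears in no bag, so the decomposition is invalid.

No — vertex 2 appears in no bag.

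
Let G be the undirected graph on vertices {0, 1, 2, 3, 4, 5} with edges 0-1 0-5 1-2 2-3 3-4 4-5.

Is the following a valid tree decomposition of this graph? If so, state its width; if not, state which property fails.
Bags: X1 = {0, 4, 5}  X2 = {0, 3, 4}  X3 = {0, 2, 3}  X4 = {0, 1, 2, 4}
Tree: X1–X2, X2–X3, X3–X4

No — bags containing vertex 4 are not connected in the tree.

A tree decomposition must satisfy three properties: every vertex lies in some bag; for every edge, both endpoints lie together in some bag; and for every vertex, the bags containing it form a connected subtree. Here bags containing vertex 4 are not connected in the tree, so the decomposition is invalid.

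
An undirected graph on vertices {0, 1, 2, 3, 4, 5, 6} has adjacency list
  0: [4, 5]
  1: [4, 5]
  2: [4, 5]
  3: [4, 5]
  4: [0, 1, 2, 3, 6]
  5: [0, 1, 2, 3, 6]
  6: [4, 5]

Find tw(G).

A width-2 tree decomposition is:
Bags: B1 = {2, 4, 5}  B2 = {1, 4, 5}  B3 = {3, 4, 5}  B4 = {4, 5, 6}  B5 = {0, 4, 5}
Tree: B1–B2, B2–B3, B3–B4, B4–B5
Each bag holds 3 vertices, so the decomposition has width 2, which upper-bounds the treewidth. For the lower bound, G contains the cycle 5–2–4–1–5, so G is not a forest; only forests have treewidth ≤ 1, hence tw(G) ≥ 2. Combining the bounds, tw(G) = 2.

2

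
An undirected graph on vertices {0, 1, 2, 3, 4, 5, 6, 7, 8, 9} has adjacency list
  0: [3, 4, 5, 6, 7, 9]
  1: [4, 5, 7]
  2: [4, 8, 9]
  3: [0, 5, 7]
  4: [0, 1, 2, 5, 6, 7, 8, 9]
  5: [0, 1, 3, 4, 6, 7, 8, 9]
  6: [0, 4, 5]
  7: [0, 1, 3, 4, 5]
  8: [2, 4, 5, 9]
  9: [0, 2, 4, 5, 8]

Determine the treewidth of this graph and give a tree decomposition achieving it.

Treewidth 3.
One optimal decomposition is:
Bags: B1 = {2, 4, 8, 9}  B2 = {4, 5, 8, 9}  B3 = {0, 4, 5, 9}  B4 = {0, 4, 5, 7}  B5 = {0, 4, 5, 6}  B6 = {0, 3, 5, 7}  B7 = {1, 4, 5, 7}
Tree: B1–B2, B2–B3, B3–B4, B3–B5, B4–B6, B4–B7

The largest bag has 4 vertices, giving width 3; this decomposition certifies tw(G) ≤ 3. Conversely, {0, 3, 5, 7} is a clique of size 4, and the vertices of any clique must share a bag in every tree decomposition; so some bag has ≥ 4 vertices and tw(G) ≥ 3. Hence tw(G) = 3 exactly.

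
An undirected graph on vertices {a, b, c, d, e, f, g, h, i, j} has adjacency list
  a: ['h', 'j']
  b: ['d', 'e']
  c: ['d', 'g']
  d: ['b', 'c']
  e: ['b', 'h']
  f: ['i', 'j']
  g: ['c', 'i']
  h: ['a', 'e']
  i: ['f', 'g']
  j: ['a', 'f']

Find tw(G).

2

A width-2 tree decomposition is:
Bags: B1 = {b, c, d}  B2 = {b, c, e}  B3 = {c, e, h}  B4 = {a, c, h}  B5 = {a, c, j}  B6 = {c, f, j}  B7 = {c, f, i}  B8 = {c, g, i}
Tree: B1–B2, B2–B3, B3–B4, B4–B5, B5–B6, B6–B7, B7–B8
Each bag holds 3 vertices, so the decomposition has width 2, which upper-bounds the treewidth. The edges c–d–b–e–h–a–j–f–i–g–c form a cycle, so G is not a tree and its treewidth is at least 2. Hence tw(G) = 2 exactly.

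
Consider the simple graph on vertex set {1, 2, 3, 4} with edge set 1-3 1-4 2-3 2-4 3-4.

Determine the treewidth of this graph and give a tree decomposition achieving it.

Each bag holds 3 vertices, so the decomposition has width 2, which upper-bounds the treewidth. Conversely, {1, 3, 4} is a clique of size 3, and the vertices of any clique must share a bag in every tree decomposition; so some bag has ≥ 3 vertices and tw(G) ≥ 2. The upper and lower bounds meet at 2, so that is the treewidth.

Treewidth 2.
Bags: B1 = {2, 3, 4}  B2 = {1, 3, 4}
Tree: B1–B2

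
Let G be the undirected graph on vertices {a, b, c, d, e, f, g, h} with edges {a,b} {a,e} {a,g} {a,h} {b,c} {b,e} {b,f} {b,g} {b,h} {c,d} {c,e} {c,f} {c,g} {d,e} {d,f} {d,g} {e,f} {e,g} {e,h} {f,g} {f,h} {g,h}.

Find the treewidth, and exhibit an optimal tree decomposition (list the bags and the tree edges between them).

The largest bag has 5 vertices, giving width 4; this decomposition certifies tw(G) ≤ 4. Conversely, {a, b, e, g, h} is a clique of size 5, and the vertices of any clique must share a bag in every tree decomposition; so some bag has ≥ 5 vertices and tw(G) ≥ 4. Combining the bounds, tw(G) = 4.

Treewidth 4.
One optimal decomposition is:
Bags: B1 = {b, e, f, g, h}  B2 = {b, c, e, f, g}  B3 = {c, d, e, f, g}  B4 = {a, b, e, g, h}
Tree: B1–B2, B2–B3, B1–B4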